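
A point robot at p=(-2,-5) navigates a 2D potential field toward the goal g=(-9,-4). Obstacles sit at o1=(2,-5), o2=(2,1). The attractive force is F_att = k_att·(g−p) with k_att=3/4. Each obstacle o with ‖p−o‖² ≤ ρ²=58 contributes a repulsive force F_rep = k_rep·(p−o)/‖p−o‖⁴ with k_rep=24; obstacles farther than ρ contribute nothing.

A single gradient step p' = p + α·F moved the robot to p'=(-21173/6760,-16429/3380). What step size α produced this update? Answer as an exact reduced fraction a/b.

F_att = 3/4·(g−p) = 3/4·(-7,1) = (-5.2500,0.7500)
o1: d²=16 ≤ ρ²=58; F_rep = 24·(-4,0)/16² = (-0.3750,0.0000)
o2: d²=52 ≤ ρ²=58; F_rep = 24·(-4,-6)/52² = (-0.0355,-0.0533)
F = F_att + ΣF_rep = (-5.6605,0.6967)
Δp = p'−p = (-1.1321,0.1393); α = Δx/Fx = (-7653/6760) / (-7653/1352) = 1/5
check: Δy/Fy = (471/3380) / (471/676) = 1/5 ✓

α = 1/5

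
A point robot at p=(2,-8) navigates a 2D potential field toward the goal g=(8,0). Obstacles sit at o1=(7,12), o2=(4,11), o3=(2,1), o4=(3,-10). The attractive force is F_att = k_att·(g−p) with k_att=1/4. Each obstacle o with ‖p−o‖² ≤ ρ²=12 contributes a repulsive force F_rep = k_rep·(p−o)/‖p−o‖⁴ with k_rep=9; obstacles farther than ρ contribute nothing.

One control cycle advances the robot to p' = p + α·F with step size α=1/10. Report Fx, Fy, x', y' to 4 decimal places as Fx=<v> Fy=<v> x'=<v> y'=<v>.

Fx=1.1400 Fy=2.7200 x'=2.1140 y'=-7.7280

F_att = 1/4·(g−p) = 1/4·(6,8) = (1.5000,2.0000)
o1: d²=425 > ρ²=12 → inactive
o2: d²=365 > ρ²=12 → inactive
o3: d²=81 > ρ²=12 → inactive
o4: d²=5 ≤ ρ²=12; F_rep = 9·(-1,2)/5² = (-0.3600,0.7200)
F = F_att + ΣF_rep = (1.1400,2.7200)
p' = p + 1/10·F = (2.1140,-7.7280)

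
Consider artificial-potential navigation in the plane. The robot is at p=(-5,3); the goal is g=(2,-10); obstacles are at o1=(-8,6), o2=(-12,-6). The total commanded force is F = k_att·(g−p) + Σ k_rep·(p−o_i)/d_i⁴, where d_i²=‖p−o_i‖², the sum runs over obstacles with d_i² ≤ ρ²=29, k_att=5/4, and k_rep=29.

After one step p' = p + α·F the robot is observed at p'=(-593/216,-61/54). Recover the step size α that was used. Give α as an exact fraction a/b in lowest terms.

F_att = 5/4·(g−p) = 5/4·(7,-13) = (8.7500,-16.2500)
o1: d²=18 ≤ ρ²=29; F_rep = 29·(3,-3)/18² = (0.2685,-0.2685)
o2: d²=130 > ρ²=29 → inactive
F = F_att + ΣF_rep = (9.0185,-16.5185)
Δp = p'−p = (2.2546,-4.1296); α = Δx/Fx = (487/216) / (487/54) = 1/4
check: Δy/Fy = (-223/54) / (-446/27) = 1/4 ✓

α = 1/4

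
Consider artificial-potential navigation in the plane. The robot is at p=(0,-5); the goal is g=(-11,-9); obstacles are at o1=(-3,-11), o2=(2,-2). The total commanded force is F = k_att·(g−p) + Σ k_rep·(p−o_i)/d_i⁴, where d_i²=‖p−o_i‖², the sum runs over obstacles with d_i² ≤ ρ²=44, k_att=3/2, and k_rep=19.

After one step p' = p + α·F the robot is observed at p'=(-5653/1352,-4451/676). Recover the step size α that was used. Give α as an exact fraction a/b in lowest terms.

α = 1/4

F_att = 3/2·(g−p) = 3/2·(-11,-4) = (-16.5000,-6.0000)
o1: d²=45 > ρ²=44 → inactive
o2: d²=13 ≤ ρ²=44; F_rep = 19·(-2,-3)/13² = (-0.2249,-0.3373)
F = F_att + ΣF_rep = (-16.7249,-6.3373)
Δp = p'−p = (-4.1812,-1.5843); α = Δx/Fx = (-5653/1352) / (-5653/338) = 1/4
check: Δy/Fy = (-1071/676) / (-1071/169) = 1/4 ✓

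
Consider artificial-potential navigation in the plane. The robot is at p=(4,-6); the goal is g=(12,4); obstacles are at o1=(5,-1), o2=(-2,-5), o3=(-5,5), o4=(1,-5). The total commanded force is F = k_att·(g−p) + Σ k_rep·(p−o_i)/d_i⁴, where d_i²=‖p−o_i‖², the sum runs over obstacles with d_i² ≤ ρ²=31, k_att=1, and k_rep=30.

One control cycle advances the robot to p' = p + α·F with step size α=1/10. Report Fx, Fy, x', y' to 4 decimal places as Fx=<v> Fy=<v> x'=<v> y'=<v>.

F_att = 1·(g−p) = 1·(8,10) = (8.0000,10.0000)
o1: d²=26 ≤ ρ²=31; F_rep = 30·(-1,-5)/26² = (-0.0444,-0.2219)
o2: d²=37 > ρ²=31 → inactive
o3: d²=202 > ρ²=31 → inactive
o4: d²=10 ≤ ρ²=31; F_rep = 30·(3,-1)/10² = (0.9000,-0.3000)
F = F_att + ΣF_rep = (8.8556,9.4781)
p' = p + 1/10·F = (4.8856,-5.0522)

Fx=8.8556 Fy=9.4781 x'=4.8856 y'=-5.0522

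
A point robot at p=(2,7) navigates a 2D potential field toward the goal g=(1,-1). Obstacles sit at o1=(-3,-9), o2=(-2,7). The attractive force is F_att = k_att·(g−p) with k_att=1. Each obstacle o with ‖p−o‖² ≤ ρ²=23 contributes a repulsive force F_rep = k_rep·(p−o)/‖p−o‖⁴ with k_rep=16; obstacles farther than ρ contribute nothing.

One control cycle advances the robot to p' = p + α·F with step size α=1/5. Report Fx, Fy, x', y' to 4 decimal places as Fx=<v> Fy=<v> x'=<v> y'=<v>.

F_att = 1·(g−p) = 1·(-1,-8) = (-1.0000,-8.0000)
o1: d²=281 > ρ²=23 → inactive
o2: d²=16 ≤ ρ²=23; F_rep = 16·(4,0)/16² = (0.2500,0.0000)
F = F_att + ΣF_rep = (-0.7500,-8.0000)
p' = p + 1/5·F = (1.8500,5.4000)

Fx=-0.7500 Fy=-8.0000 x'=1.8500 y'=5.4000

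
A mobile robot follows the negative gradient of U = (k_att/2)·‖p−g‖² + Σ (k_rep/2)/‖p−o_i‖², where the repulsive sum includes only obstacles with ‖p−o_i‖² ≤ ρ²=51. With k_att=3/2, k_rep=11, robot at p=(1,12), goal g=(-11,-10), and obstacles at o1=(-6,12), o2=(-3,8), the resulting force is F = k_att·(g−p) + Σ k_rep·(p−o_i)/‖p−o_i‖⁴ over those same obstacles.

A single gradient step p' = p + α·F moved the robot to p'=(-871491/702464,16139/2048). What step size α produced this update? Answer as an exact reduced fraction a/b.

α = 1/8

F_att = 3/2·(g−p) = 3/2·(-12,-22) = (-18.0000,-33.0000)
o1: d²=49 ≤ ρ²=51; F_rep = 11·(7,0)/49² = (0.0321,0.0000)
o2: d²=32 ≤ ρ²=51; F_rep = 11·(4,4)/32² = (0.0430,0.0430)
F = F_att + ΣF_rep = (-17.9250,-32.9570)
Δp = p'−p = (-2.2406,-4.1196); α = Δx/Fx = (-1573955/702464) / (-1573955/87808) = 1/8
check: Δy/Fy = (-8437/2048) / (-8437/256) = 1/8 ✓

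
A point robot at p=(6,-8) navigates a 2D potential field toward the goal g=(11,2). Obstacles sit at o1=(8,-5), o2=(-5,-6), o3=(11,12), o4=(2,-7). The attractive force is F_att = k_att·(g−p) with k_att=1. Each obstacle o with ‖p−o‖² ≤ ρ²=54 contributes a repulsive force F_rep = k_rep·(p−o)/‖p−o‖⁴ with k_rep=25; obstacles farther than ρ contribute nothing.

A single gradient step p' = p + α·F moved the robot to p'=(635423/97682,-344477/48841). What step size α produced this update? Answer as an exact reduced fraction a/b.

F_att = 1·(g−p) = 1·(5,10) = (5.0000,10.0000)
o1: d²=13 ≤ ρ²=54; F_rep = 25·(-2,-3)/13² = (-0.2959,-0.4438)
o2: d²=125 > ρ²=54 → inactive
o3: d²=425 > ρ²=54 → inactive
o4: d²=17 ≤ ρ²=54; F_rep = 25·(4,-1)/17² = (0.3460,-0.0865)
F = F_att + ΣF_rep = (5.0502,9.4697)
Δp = p'−p = (0.5050,0.9470); α = Δx/Fx = (49331/97682) / (246655/48841) = 1/10
check: Δy/Fy = (46251/48841) / (462510/48841) = 1/10 ✓

α = 1/10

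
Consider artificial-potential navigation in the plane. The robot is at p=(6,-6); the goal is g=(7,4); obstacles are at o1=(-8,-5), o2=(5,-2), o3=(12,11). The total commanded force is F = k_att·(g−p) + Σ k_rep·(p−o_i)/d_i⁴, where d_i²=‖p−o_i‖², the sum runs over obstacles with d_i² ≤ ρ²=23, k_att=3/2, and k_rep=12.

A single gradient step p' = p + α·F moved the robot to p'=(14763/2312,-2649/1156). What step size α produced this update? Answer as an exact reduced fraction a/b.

F_att = 3/2·(g−p) = 3/2·(1,10) = (1.5000,15.0000)
o1: d²=197 > ρ²=23 → inactive
o2: d²=17 ≤ ρ²=23; F_rep = 12·(1,-4)/17² = (0.0415,-0.1661)
o3: d²=325 > ρ²=23 → inactive
F = F_att + ΣF_rep = (1.5415,14.8339)
Δp = p'−p = (0.3854,3.7085); α = Δx/Fx = (891/2312) / (891/578) = 1/4
check: Δy/Fy = (4287/1156) / (4287/289) = 1/4 ✓

α = 1/4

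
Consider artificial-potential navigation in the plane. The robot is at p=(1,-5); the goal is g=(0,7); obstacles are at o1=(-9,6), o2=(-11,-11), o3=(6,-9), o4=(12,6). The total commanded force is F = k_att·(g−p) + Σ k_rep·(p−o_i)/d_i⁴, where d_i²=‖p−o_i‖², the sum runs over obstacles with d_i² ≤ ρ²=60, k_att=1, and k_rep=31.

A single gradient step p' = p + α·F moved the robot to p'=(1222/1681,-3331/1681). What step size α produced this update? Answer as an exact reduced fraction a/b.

α = 1/4

F_att = 1·(g−p) = 1·(-1,12) = (-1.0000,12.0000)
o1: d²=221 > ρ²=60 → inactive
o2: d²=180 > ρ²=60 → inactive
o3: d²=41 ≤ ρ²=60; F_rep = 31·(-5,4)/41² = (-0.0922,0.0738)
o4: d²=242 > ρ²=60 → inactive
F = F_att + ΣF_rep = (-1.0922,12.0738)
Δp = p'−p = (-0.2731,3.0184); α = Δx/Fx = (-459/1681) / (-1836/1681) = 1/4
check: Δy/Fy = (5074/1681) / (20296/1681) = 1/4 ✓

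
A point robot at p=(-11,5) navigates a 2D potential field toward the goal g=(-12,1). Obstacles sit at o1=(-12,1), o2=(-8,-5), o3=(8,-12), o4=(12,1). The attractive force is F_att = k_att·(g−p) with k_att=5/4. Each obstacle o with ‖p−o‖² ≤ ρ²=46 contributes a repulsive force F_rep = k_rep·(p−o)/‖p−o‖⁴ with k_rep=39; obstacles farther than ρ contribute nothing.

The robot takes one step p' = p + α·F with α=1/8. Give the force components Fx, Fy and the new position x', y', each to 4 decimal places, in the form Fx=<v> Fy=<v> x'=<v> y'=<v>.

Fx=-1.1151 Fy=-4.4602 x'=-11.1394 y'=4.4425

F_att = 5/4·(g−p) = 5/4·(-1,-4) = (-1.2500,-5.0000)
o1: d²=17 ≤ ρ²=46; F_rep = 39·(1,4)/17² = (0.1349,0.5398)
o2: d²=109 > ρ²=46 → inactive
o3: d²=650 > ρ²=46 → inactive
o4: d²=545 > ρ²=46 → inactive
F = F_att + ΣF_rep = (-1.1151,-4.4602)
p' = p + 1/8·F = (-11.1394,4.4425)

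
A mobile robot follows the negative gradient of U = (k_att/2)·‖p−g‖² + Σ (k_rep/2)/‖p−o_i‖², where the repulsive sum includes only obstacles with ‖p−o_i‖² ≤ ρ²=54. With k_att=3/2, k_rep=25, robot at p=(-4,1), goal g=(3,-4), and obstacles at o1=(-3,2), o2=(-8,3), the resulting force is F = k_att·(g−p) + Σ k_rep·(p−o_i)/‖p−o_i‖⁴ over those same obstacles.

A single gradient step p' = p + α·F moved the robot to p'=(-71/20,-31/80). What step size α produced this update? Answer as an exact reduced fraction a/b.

F_att = 3/2·(g−p) = 3/2·(7,-5) = (10.5000,-7.5000)
o1: d²=2 ≤ ρ²=54; F_rep = 25·(-1,-1)/2² = (-6.2500,-6.2500)
o2: d²=20 ≤ ρ²=54; F_rep = 25·(4,-2)/20² = (0.2500,-0.1250)
F = F_att + ΣF_rep = (4.5000,-13.8750)
Δp = p'−p = (0.4500,-1.3875); α = Δx/Fx = (9/20) / (9/2) = 1/10
check: Δy/Fy = (-111/80) / (-111/8) = 1/10 ✓

α = 1/10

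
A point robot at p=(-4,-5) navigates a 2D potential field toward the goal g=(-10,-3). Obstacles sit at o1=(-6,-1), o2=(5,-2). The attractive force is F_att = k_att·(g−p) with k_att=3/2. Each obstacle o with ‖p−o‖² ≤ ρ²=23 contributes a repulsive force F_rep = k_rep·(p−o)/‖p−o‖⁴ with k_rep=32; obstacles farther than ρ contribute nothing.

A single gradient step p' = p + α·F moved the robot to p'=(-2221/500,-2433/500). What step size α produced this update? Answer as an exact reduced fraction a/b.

α = 1/20

F_att = 3/2·(g−p) = 3/2·(-6,2) = (-9.0000,3.0000)
o1: d²=20 ≤ ρ²=23; F_rep = 32·(2,-4)/20² = (0.1600,-0.3200)
o2: d²=90 > ρ²=23 → inactive
F = F_att + ΣF_rep = (-8.8400,2.6800)
Δp = p'−p = (-0.4420,0.1340); α = Δx/Fx = (-221/500) / (-221/25) = 1/20
check: Δy/Fy = (67/500) / (67/25) = 1/20 ✓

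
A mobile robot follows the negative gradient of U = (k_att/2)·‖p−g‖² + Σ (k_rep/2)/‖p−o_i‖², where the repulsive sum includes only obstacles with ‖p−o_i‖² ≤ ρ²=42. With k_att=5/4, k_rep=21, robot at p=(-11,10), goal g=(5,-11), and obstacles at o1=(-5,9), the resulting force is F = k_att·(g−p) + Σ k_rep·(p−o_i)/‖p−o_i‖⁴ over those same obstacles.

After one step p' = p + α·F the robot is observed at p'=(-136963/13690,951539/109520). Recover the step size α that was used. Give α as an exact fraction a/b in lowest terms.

α = 1/20

F_att = 5/4·(g−p) = 5/4·(16,-21) = (20.0000,-26.2500)
o1: d²=37 ≤ ρ²=42; F_rep = 21·(-6,1)/37² = (-0.0920,0.0153)
F = F_att + ΣF_rep = (19.9080,-26.2347)
Δp = p'−p = (0.9954,-1.3117); α = Δx/Fx = (13627/13690) / (27254/1369) = 1/20
check: Δy/Fy = (-143661/109520) / (-143661/5476) = 1/20 ✓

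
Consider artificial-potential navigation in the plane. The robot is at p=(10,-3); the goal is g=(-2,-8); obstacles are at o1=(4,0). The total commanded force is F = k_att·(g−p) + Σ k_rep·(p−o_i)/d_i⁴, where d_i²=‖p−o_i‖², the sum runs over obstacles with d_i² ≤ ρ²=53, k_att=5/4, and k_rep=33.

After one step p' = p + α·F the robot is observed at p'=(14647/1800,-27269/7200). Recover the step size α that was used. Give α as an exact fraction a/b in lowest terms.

α = 1/8

F_att = 5/4·(g−p) = 5/4·(-12,-5) = (-15.0000,-6.2500)
o1: d²=45 ≤ ρ²=53; F_rep = 33·(6,-3)/45² = (0.0978,-0.0489)
F = F_att + ΣF_rep = (-14.9022,-6.2989)
Δp = p'−p = (-1.8628,-0.7874); α = Δx/Fx = (-3353/1800) / (-3353/225) = 1/8
check: Δy/Fy = (-5669/7200) / (-5669/900) = 1/8 ✓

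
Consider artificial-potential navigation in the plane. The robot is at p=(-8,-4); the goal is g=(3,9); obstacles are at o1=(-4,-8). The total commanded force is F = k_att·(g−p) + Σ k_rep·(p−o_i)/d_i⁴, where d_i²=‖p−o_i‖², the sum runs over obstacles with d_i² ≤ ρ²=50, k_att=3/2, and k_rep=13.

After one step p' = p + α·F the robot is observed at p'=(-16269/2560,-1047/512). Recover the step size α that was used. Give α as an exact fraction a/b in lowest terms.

α = 1/10

F_att = 3/2·(g−p) = 3/2·(11,13) = (16.5000,19.5000)
o1: d²=32 ≤ ρ²=50; F_rep = 13·(-4,4)/32² = (-0.0508,0.0508)
F = F_att + ΣF_rep = (16.4492,19.5508)
Δp = p'−p = (1.6449,1.9551); α = Δx/Fx = (4211/2560) / (4211/256) = 1/10
check: Δy/Fy = (1001/512) / (5005/256) = 1/10 ✓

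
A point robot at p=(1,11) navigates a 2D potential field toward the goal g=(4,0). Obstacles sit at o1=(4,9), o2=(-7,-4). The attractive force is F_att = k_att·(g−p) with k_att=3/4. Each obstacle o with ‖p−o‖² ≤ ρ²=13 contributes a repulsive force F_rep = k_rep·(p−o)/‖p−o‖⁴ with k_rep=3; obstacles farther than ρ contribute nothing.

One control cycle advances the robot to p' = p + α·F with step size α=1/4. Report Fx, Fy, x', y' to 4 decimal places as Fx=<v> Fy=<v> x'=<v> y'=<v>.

F_att = 3/4·(g−p) = 3/4·(3,-11) = (2.2500,-8.2500)
o1: d²=13 ≤ ρ²=13; F_rep = 3·(-3,2)/13² = (-0.0533,0.0355)
o2: d²=289 > ρ²=13 → inactive
F = F_att + ΣF_rep = (2.1967,-8.2145)
p' = p + 1/4·F = (1.5492,8.9464)

Fx=2.1967 Fy=-8.2145 x'=1.5492 y'=8.9464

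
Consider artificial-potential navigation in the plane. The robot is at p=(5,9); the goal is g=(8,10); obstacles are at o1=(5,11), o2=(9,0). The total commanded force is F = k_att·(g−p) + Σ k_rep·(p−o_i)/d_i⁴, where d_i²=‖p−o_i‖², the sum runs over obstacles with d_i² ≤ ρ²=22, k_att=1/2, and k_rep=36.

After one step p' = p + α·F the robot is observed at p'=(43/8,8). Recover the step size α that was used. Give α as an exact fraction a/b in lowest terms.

F_att = 1/2·(g−p) = 1/2·(3,1) = (1.5000,0.5000)
o1: d²=4 ≤ ρ²=22; F_rep = 36·(0,-2)/4² = (0.0000,-4.5000)
o2: d²=97 > ρ²=22 → inactive
F = F_att + ΣF_rep = (1.5000,-4.0000)
Δp = p'−p = (0.3750,-1.0000); α = Δx/Fx = (3/8) / (3/2) = 1/4
check: Δy/Fy = (-1) / (-4) = 1/4 ✓

α = 1/4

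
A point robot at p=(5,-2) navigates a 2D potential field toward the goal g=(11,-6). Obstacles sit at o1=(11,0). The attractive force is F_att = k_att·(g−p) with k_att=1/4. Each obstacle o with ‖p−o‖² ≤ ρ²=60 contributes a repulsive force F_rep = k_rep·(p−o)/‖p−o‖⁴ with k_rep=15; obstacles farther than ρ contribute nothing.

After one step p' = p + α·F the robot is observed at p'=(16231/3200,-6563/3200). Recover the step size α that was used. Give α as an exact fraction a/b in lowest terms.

α = 1/20

F_att = 1/4·(g−p) = 1/4·(6,-4) = (1.5000,-1.0000)
o1: d²=40 ≤ ρ²=60; F_rep = 15·(-6,-2)/40² = (-0.0563,-0.0187)
F = F_att + ΣF_rep = (1.4438,-1.0188)
Δp = p'−p = (0.0722,-0.0509); α = Δx/Fx = (231/3200) / (231/160) = 1/20
check: Δy/Fy = (-163/3200) / (-163/160) = 1/20 ✓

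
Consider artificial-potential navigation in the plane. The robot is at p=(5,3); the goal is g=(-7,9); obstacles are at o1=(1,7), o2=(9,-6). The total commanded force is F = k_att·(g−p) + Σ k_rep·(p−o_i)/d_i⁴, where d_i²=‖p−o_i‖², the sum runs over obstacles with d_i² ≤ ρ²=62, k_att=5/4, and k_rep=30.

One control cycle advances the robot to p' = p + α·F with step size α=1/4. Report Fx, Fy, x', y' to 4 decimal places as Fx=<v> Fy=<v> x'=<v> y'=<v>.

Fx=-14.8828 Fy=7.3828 x'=1.2793 y'=4.8457

F_att = 5/4·(g−p) = 5/4·(-12,6) = (-15.0000,7.5000)
o1: d²=32 ≤ ρ²=62; F_rep = 30·(4,-4)/32² = (0.1172,-0.1172)
o2: d²=97 > ρ²=62 → inactive
F = F_att + ΣF_rep = (-14.8828,7.3828)
p' = p + 1/4·F = (1.2793,4.8457)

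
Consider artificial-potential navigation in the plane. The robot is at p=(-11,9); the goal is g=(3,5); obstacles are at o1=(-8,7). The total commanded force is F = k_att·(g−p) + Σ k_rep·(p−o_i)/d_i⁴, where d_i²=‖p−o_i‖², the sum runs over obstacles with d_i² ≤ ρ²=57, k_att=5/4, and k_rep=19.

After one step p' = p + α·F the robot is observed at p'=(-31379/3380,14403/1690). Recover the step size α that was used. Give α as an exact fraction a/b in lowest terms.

α = 1/10

F_att = 5/4·(g−p) = 5/4·(14,-4) = (17.5000,-5.0000)
o1: d²=13 ≤ ρ²=57; F_rep = 19·(-3,2)/13² = (-0.3373,0.2249)
F = F_att + ΣF_rep = (17.1627,-4.7751)
Δp = p'−p = (1.7163,-0.4775); α = Δx/Fx = (5801/3380) / (5801/338) = 1/10
check: Δy/Fy = (-807/1690) / (-807/169) = 1/10 ✓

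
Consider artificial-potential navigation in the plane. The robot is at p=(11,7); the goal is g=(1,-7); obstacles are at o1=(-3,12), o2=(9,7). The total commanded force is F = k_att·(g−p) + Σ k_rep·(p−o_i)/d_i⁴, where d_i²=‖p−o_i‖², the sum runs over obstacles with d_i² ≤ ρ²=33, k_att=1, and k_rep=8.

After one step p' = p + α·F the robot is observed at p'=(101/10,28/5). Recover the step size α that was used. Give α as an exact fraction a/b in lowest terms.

F_att = 1·(g−p) = 1·(-10,-14) = (-10.0000,-14.0000)
o1: d²=221 > ρ²=33 → inactive
o2: d²=4 ≤ ρ²=33; F_rep = 8·(2,0)/4² = (1.0000,0.0000)
F = F_att + ΣF_rep = (-9.0000,-14.0000)
Δp = p'−p = (-0.9000,-1.4000); α = Δx/Fx = (-9/10) / (-9) = 1/10
check: Δy/Fy = (-7/5) / (-14) = 1/10 ✓

α = 1/10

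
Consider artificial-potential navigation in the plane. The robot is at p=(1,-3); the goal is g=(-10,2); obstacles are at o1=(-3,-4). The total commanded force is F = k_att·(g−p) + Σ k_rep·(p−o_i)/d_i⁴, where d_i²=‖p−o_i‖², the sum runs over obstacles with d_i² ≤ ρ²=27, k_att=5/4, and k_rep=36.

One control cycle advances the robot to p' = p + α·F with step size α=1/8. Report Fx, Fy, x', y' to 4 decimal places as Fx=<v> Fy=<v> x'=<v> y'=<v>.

Fx=-13.2517 Fy=6.3746 x'=-0.6565 y'=-2.2032

F_att = 5/4·(g−p) = 5/4·(-11,5) = (-13.7500,6.2500)
o1: d²=17 ≤ ρ²=27; F_rep = 36·(4,1)/17² = (0.4983,0.1246)
F = F_att + ΣF_rep = (-13.2517,6.3746)
p' = p + 1/8·F = (-0.6565,-2.2032)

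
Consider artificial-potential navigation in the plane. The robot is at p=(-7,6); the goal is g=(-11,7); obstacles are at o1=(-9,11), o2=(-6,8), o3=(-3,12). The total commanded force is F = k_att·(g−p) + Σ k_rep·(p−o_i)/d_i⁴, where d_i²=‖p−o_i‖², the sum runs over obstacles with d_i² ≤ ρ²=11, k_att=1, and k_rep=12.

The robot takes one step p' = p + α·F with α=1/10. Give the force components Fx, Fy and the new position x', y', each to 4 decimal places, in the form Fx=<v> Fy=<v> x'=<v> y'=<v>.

F_att = 1·(g−p) = 1·(-4,1) = (-4.0000,1.0000)
o1: d²=29 > ρ²=11 → inactive
o2: d²=5 ≤ ρ²=11; F_rep = 12·(-1,-2)/5² = (-0.4800,-0.9600)
o3: d²=52 > ρ²=11 → inactive
F = F_att + ΣF_rep = (-4.4800,0.0400)
p' = p + 1/10·F = (-7.4480,6.0040)

Fx=-4.4800 Fy=0.0400 x'=-7.4480 y'=6.0040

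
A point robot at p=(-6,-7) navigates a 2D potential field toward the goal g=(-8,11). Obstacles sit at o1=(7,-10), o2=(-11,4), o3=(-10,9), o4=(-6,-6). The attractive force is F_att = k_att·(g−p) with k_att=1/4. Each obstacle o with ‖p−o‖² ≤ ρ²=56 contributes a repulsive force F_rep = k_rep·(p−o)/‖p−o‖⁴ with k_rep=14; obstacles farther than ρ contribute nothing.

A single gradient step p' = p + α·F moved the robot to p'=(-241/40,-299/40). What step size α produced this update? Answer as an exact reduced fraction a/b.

F_att = 1/4·(g−p) = 1/4·(-2,18) = (-0.5000,4.5000)
o1: d²=178 > ρ²=56 → inactive
o2: d²=146 > ρ²=56 → inactive
o3: d²=272 > ρ²=56 → inactive
o4: d²=1 ≤ ρ²=56; F_rep = 14·(0,-1)/1² = (0.0000,-14.0000)
F = F_att + ΣF_rep = (-0.5000,-9.5000)
Δp = p'−p = (-0.0250,-0.4750); α = Δx/Fx = (-1/40) / (-1/2) = 1/20
check: Δy/Fy = (-19/40) / (-19/2) = 1/20 ✓

α = 1/20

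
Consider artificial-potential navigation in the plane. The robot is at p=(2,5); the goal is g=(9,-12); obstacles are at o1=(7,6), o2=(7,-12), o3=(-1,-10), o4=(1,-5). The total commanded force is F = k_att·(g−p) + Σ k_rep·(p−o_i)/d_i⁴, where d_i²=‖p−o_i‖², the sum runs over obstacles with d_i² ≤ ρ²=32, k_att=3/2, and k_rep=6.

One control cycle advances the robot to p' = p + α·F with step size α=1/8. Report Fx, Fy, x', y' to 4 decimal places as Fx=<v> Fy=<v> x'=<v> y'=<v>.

F_att = 3/2·(g−p) = 3/2·(7,-17) = (10.5000,-25.5000)
o1: d²=26 ≤ ρ²=32; F_rep = 6·(-5,-1)/26² = (-0.0444,-0.0089)
o2: d²=314 > ρ²=32 → inactive
o3: d²=234 > ρ²=32 → inactive
o4: d²=101 > ρ²=32 → inactive
F = F_att + ΣF_rep = (10.4556,-25.5089)
p' = p + 1/8·F = (3.3070,1.8114)

Fx=10.4556 Fy=-25.5089 x'=3.3070 y'=1.8114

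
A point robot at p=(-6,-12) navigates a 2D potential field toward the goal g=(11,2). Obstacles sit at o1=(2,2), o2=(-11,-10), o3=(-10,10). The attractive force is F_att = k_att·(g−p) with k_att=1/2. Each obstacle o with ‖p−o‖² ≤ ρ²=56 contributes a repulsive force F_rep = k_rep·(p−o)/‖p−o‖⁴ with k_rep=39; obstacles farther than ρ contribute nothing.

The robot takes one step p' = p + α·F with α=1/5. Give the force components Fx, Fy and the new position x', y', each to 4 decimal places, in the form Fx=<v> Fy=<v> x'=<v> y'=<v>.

Fx=8.7319 Fy=6.9073 x'=-4.2536 y'=-10.6185

F_att = 1/2·(g−p) = 1/2·(17,14) = (8.5000,7.0000)
o1: d²=260 > ρ²=56 → inactive
o2: d²=29 ≤ ρ²=56; F_rep = 39·(5,-2)/29² = (0.2319,-0.0927)
o3: d²=500 > ρ²=56 → inactive
F = F_att + ΣF_rep = (8.7319,6.9073)
p' = p + 1/5·F = (-4.2536,-10.6185)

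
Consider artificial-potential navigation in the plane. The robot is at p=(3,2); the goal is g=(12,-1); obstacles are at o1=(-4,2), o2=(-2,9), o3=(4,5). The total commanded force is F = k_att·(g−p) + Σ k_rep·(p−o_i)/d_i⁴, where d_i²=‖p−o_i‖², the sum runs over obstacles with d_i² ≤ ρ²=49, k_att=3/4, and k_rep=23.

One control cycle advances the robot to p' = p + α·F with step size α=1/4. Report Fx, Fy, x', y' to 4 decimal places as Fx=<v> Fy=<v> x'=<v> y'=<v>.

F_att = 3/4·(g−p) = 3/4·(9,-3) = (6.7500,-2.2500)
o1: d²=49 ≤ ρ²=49; F_rep = 23·(7,0)/49² = (0.0671,0.0000)
o2: d²=74 > ρ²=49 → inactive
o3: d²=10 ≤ ρ²=49; F_rep = 23·(-1,-3)/10² = (-0.2300,-0.6900)
F = F_att + ΣF_rep = (6.5871,-2.9400)
p' = p + 1/4·F = (4.6468,1.2650)

Fx=6.5871 Fy=-2.9400 x'=4.6468 y'=1.2650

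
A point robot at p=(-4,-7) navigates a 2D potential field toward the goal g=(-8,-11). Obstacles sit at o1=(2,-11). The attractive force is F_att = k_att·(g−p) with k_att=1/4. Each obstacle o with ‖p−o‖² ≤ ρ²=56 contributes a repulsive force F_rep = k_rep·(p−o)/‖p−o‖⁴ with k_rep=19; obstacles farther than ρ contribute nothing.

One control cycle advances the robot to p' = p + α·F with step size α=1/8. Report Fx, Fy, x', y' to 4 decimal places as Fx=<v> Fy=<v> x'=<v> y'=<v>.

Fx=-1.0422 Fy=-0.9719 x'=-4.1303 y'=-7.1215

F_att = 1/4·(g−p) = 1/4·(-4,-4) = (-1.0000,-1.0000)
o1: d²=52 ≤ ρ²=56; F_rep = 19·(-6,4)/52² = (-0.0422,0.0281)
F = F_att + ΣF_rep = (-1.0422,-0.9719)
p' = p + 1/8·F = (-4.1303,-7.1215)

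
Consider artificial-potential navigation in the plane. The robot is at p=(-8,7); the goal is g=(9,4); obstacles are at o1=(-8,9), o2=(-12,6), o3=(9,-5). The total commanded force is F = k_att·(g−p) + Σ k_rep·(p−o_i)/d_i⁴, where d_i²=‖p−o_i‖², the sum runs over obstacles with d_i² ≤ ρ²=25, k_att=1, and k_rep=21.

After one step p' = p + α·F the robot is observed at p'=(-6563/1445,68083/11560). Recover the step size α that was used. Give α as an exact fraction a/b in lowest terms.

F_att = 1·(g−p) = 1·(17,-3) = (17.0000,-3.0000)
o1: d²=4 ≤ ρ²=25; F_rep = 21·(0,-2)/4² = (0.0000,-2.6250)
o2: d²=17 ≤ ρ²=25; F_rep = 21·(4,1)/17² = (0.2907,0.0727)
o3: d²=433 > ρ²=25 → inactive
F = F_att + ΣF_rep = (17.2907,-5.5523)
Δp = p'−p = (3.4581,-1.1105); α = Δx/Fx = (4997/1445) / (4997/289) = 1/5
check: Δy/Fy = (-12837/11560) / (-12837/2312) = 1/5 ✓

α = 1/5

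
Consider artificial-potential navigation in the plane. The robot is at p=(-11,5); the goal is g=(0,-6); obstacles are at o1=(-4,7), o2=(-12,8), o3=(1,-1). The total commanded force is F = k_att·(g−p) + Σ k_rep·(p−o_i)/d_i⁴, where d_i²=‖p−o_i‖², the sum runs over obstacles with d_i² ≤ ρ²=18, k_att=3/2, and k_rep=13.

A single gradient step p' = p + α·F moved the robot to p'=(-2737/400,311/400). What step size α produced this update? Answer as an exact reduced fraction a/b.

F_att = 3/2·(g−p) = 3/2·(11,-11) = (16.5000,-16.5000)
o1: d²=53 > ρ²=18 → inactive
o2: d²=10 ≤ ρ²=18; F_rep = 13·(1,-3)/10² = (0.1300,-0.3900)
o3: d²=180 > ρ²=18 → inactive
F = F_att + ΣF_rep = (16.6300,-16.8900)
Δp = p'−p = (4.1575,-4.2225); α = Δx/Fx = (1663/400) / (1663/100) = 1/4
check: Δy/Fy = (-1689/400) / (-1689/100) = 1/4 ✓

α = 1/4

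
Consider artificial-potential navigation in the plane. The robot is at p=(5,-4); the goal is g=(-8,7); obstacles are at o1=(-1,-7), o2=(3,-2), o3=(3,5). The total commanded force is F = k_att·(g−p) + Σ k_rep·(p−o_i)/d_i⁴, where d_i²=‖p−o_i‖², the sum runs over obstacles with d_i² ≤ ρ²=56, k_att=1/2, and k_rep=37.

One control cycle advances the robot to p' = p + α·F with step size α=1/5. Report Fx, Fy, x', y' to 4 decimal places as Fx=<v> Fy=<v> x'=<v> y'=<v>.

F_att = 1/2·(g−p) = 1/2·(-13,11) = (-6.5000,5.5000)
o1: d²=45 ≤ ρ²=56; F_rep = 37·(6,3)/45² = (0.1096,0.0548)
o2: d²=8 ≤ ρ²=56; F_rep = 37·(2,-2)/8² = (1.1562,-1.1562)
o3: d²=85 > ρ²=56 → inactive
F = F_att + ΣF_rep = (-5.2341,4.3986)
p' = p + 1/5·F = (3.9532,-3.1203)

Fx=-5.2341 Fy=4.3986 x'=3.9532 y'=-3.1203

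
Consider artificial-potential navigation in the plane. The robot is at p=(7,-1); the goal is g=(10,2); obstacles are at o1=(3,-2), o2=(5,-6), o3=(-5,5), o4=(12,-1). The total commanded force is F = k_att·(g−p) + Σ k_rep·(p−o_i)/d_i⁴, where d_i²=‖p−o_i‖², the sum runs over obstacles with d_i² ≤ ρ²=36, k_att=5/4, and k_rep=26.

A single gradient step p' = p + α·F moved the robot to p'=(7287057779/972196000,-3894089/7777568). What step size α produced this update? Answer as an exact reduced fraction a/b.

F_att = 5/4·(g−p) = 5/4·(3,3) = (3.7500,3.7500)
o1: d²=17 ≤ ρ²=36; F_rep = 26·(4,1)/17² = (0.3599,0.0900)
o2: d²=29 ≤ ρ²=36; F_rep = 26·(2,5)/29² = (0.0618,0.1546)
o3: d²=180 > ρ²=36 → inactive
o4: d²=25 ≤ ρ²=36; F_rep = 26·(-5,0)/25² = (-0.2080,0.0000)
F = F_att + ΣF_rep = (3.9637,3.9945)
Δp = p'−p = (0.4955,0.4993); α = Δx/Fx = (481685779/972196000) / (481685779/121524500) = 1/8
check: Δy/Fy = (3883479/7777568) / (3883479/972196) = 1/8 ✓

α = 1/8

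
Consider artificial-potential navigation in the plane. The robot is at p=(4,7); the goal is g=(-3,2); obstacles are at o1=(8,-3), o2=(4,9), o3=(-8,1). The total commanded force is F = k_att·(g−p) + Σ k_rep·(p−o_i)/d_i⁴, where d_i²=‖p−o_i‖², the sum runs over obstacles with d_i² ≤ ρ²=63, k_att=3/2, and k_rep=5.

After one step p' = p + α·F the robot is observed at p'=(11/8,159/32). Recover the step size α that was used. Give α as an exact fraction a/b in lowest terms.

F_att = 3/2·(g−p) = 3/2·(-7,-5) = (-10.5000,-7.5000)
o1: d²=116 > ρ²=63 → inactive
o2: d²=4 ≤ ρ²=63; F_rep = 5·(0,-2)/4² = (0.0000,-0.6250)
o3: d²=180 > ρ²=63 → inactive
F = F_att + ΣF_rep = (-10.5000,-8.1250)
Δp = p'−p = (-2.6250,-2.0312); α = Δx/Fx = (-21/8) / (-21/2) = 1/4
check: Δy/Fy = (-65/32) / (-65/8) = 1/4 ✓

α = 1/4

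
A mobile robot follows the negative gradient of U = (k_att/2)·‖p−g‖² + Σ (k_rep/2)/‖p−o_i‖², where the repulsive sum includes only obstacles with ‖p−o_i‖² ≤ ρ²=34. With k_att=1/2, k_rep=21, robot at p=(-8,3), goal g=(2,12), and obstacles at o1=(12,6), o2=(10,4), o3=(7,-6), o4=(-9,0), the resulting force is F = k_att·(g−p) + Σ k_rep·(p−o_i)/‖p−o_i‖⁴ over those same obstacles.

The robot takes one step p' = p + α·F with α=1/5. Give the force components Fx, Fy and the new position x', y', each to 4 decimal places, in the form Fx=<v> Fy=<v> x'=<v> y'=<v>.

Fx=5.2100 Fy=5.1300 x'=-6.9580 y'=4.0260

F_att = 1/2·(g−p) = 1/2·(10,9) = (5.0000,4.5000)
o1: d²=409 > ρ²=34 → inactive
o2: d²=325 > ρ²=34 → inactive
o3: d²=306 > ρ²=34 → inactive
o4: d²=10 ≤ ρ²=34; F_rep = 21·(1,3)/10² = (0.2100,0.6300)
F = F_att + ΣF_rep = (5.2100,5.1300)
p' = p + 1/5·F = (-6.9580,4.0260)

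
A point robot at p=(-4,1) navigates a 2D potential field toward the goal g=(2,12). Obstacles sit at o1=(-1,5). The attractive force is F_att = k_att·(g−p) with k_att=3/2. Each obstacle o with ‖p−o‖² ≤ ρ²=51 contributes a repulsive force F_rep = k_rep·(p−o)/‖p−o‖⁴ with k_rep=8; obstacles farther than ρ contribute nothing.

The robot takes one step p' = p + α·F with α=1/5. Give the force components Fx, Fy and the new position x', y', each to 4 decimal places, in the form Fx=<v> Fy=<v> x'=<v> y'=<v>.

F_att = 3/2·(g−p) = 3/2·(6,11) = (9.0000,16.5000)
o1: d²=25 ≤ ρ²=51; F_rep = 8·(-3,-4)/25² = (-0.0384,-0.0512)
F = F_att + ΣF_rep = (8.9616,16.4488)
p' = p + 1/5·F = (-2.2077,4.2898)

Fx=8.9616 Fy=16.4488 x'=-2.2077 y'=4.2898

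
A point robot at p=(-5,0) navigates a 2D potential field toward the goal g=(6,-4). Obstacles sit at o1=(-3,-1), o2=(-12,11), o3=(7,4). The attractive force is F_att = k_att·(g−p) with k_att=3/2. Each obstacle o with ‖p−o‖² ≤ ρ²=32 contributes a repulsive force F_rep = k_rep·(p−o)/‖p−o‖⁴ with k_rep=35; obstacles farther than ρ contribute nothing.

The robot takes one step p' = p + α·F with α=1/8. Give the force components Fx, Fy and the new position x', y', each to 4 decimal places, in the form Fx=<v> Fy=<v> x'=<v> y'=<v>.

F_att = 3/2·(g−p) = 3/2·(11,-4) = (16.5000,-6.0000)
o1: d²=5 ≤ ρ²=32; F_rep = 35·(-2,1)/5² = (-2.8000,1.4000)
o2: d²=170 > ρ²=32 → inactive
o3: d²=160 > ρ²=32 → inactive
F = F_att + ΣF_rep = (13.7000,-4.6000)
p' = p + 1/8·F = (-3.2875,-0.5750)

Fx=13.7000 Fy=-4.6000 x'=-3.2875 y'=-0.5750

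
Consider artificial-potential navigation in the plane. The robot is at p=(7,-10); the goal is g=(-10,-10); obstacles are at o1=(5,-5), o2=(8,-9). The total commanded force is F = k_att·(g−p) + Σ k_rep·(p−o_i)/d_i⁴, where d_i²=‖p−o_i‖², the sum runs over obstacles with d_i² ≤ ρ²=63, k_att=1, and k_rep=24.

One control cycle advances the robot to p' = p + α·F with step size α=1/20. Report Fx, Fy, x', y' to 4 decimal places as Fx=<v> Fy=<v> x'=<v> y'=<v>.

Fx=-22.9429 Fy=-6.1427 x'=5.8529 y'=-10.3071

F_att = 1·(g−p) = 1·(-17,0) = (-17.0000,0.0000)
o1: d²=29 ≤ ρ²=63; F_rep = 24·(2,-5)/29² = (0.0571,-0.1427)
o2: d²=2 ≤ ρ²=63; F_rep = 24·(-1,-1)/2² = (-6.0000,-6.0000)
F = F_att + ΣF_rep = (-22.9429,-6.1427)
p' = p + 1/20·F = (5.8529,-10.3071)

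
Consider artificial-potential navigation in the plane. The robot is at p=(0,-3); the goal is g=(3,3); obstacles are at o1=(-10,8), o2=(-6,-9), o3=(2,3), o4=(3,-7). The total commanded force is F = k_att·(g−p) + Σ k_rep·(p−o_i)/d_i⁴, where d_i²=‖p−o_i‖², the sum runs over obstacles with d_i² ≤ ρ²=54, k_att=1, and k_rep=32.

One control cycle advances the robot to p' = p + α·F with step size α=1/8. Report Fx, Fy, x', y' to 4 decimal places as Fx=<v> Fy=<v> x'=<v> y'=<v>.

Fx=2.8064 Fy=6.0848 x'=0.3508 y'=-2.2394

F_att = 1·(g−p) = 1·(3,6) = (3.0000,6.0000)
o1: d²=221 > ρ²=54 → inactive
o2: d²=72 > ρ²=54 → inactive
o3: d²=40 ≤ ρ²=54; F_rep = 32·(-2,-6)/40² = (-0.0400,-0.1200)
o4: d²=25 ≤ ρ²=54; F_rep = 32·(-3,4)/25² = (-0.1536,0.2048)
F = F_att + ΣF_rep = (2.8064,6.0848)
p' = p + 1/8·F = (0.3508,-2.2394)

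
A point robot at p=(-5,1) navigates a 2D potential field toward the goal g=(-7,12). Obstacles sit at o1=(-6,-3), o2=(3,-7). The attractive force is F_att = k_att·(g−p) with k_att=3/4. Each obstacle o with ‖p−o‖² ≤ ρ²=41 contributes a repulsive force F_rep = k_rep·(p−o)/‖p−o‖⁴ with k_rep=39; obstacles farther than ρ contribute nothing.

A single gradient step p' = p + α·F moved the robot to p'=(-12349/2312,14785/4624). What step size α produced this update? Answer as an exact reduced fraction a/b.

F_att = 3/4·(g−p) = 3/4·(-2,11) = (-1.5000,8.2500)
o1: d²=17 ≤ ρ²=41; F_rep = 39·(1,4)/17² = (0.1349,0.5398)
o2: d²=128 > ρ²=41 → inactive
F = F_att + ΣF_rep = (-1.3651,8.7898)
Δp = p'−p = (-0.3413,2.1974); α = Δx/Fx = (-789/2312) / (-789/578) = 1/4
check: Δy/Fy = (10161/4624) / (10161/1156) = 1/4 ✓

α = 1/4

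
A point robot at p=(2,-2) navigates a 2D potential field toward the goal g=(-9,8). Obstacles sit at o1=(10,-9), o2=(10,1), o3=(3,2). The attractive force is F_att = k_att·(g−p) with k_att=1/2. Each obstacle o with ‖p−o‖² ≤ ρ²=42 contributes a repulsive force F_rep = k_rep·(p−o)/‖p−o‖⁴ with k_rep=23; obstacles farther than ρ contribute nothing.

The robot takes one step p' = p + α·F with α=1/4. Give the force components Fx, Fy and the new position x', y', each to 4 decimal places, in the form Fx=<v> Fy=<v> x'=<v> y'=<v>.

Fx=-5.5796 Fy=4.6817 x'=0.6051 y'=-0.8296

F_att = 1/2·(g−p) = 1/2·(-11,10) = (-5.5000,5.0000)
o1: d²=113 > ρ²=42 → inactive
o2: d²=73 > ρ²=42 → inactive
o3: d²=17 ≤ ρ²=42; F_rep = 23·(-1,-4)/17² = (-0.0796,-0.3183)
F = F_att + ΣF_rep = (-5.5796,4.6817)
p' = p + 1/4·F = (0.6051,-0.8296)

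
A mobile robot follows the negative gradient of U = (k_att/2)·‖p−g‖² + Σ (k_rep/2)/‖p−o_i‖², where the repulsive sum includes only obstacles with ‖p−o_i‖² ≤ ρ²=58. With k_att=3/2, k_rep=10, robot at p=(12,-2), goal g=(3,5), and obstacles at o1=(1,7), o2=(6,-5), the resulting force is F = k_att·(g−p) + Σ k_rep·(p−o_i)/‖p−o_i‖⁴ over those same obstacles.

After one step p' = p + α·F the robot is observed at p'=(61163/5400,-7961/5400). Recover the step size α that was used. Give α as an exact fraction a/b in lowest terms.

F_att = 3/2·(g−p) = 3/2·(-9,7) = (-13.5000,10.5000)
o1: d²=202 > ρ²=58 → inactive
o2: d²=45 ≤ ρ²=58; F_rep = 10·(6,3)/45² = (0.0296,0.0148)
F = F_att + ΣF_rep = (-13.4704,10.5148)
Δp = p'−p = (-0.6735,0.5257); α = Δx/Fx = (-3637/5400) / (-3637/270) = 1/20
check: Δy/Fy = (2839/5400) / (2839/270) = 1/20 ✓

α = 1/20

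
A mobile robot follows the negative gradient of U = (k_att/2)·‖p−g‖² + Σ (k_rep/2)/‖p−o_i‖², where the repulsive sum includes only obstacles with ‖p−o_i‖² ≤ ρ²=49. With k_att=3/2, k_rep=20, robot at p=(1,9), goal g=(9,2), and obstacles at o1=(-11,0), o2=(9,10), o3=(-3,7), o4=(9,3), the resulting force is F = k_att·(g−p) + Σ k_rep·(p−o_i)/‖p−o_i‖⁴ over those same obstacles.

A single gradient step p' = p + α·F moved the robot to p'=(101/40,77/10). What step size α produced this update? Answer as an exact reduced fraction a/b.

F_att = 3/2·(g−p) = 3/2·(8,-7) = (12.0000,-10.5000)
o1: d²=225 > ρ²=49 → inactive
o2: d²=65 > ρ²=49 → inactive
o3: d²=20 ≤ ρ²=49; F_rep = 20·(4,2)/20² = (0.2000,0.1000)
o4: d²=100 > ρ²=49 → inactive
F = F_att + ΣF_rep = (12.2000,-10.4000)
Δp = p'−p = (1.5250,-1.3000); α = Δx/Fx = (61/40) / (61/5) = 1/8
check: Δy/Fy = (-13/10) / (-52/5) = 1/8 ✓

α = 1/8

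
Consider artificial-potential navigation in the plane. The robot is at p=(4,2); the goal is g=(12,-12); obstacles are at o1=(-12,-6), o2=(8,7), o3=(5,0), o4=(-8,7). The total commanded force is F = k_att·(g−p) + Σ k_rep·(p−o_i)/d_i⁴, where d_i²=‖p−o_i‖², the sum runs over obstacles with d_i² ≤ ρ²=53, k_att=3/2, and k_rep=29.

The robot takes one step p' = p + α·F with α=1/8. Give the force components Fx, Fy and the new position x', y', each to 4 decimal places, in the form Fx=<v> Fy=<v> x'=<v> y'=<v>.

F_att = 3/2·(g−p) = 3/2·(8,-14) = (12.0000,-21.0000)
o1: d²=320 > ρ²=53 → inactive
o2: d²=41 ≤ ρ²=53; F_rep = 29·(-4,-5)/41² = (-0.0690,-0.0863)
o3: d²=5 ≤ ρ²=53; F_rep = 29·(-1,2)/5² = (-1.1600,2.3200)
o4: d²=169 > ρ²=53 → inactive
F = F_att + ΣF_rep = (10.7710,-18.7663)
p' = p + 1/8·F = (5.3464,-0.3458)

Fx=10.7710 Fy=-18.7663 x'=5.3464 y'=-0.3458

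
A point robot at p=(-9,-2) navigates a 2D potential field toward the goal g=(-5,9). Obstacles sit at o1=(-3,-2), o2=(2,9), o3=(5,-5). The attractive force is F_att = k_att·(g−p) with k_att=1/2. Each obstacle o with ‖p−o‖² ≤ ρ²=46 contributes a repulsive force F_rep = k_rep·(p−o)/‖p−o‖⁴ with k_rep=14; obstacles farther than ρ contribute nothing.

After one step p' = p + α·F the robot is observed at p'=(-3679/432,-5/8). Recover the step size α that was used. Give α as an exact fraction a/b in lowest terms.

α = 1/4

F_att = 1/2·(g−p) = 1/2·(4,11) = (2.0000,5.5000)
o1: d²=36 ≤ ρ²=46; F_rep = 14·(-6,0)/36² = (-0.0648,0.0000)
o2: d²=242 > ρ²=46 → inactive
o3: d²=205 > ρ²=46 → inactive
F = F_att + ΣF_rep = (1.9352,5.5000)
Δp = p'−p = (0.4838,1.3750); α = Δx/Fx = (209/432) / (209/108) = 1/4
check: Δy/Fy = (11/8) / (11/2) = 1/4 ✓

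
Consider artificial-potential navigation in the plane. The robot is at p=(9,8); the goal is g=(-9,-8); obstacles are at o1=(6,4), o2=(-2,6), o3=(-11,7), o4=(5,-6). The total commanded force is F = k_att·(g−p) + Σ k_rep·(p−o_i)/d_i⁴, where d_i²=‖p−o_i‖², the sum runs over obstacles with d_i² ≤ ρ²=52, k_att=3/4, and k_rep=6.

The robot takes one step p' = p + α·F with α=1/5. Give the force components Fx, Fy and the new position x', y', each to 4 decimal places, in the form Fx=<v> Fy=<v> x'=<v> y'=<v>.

F_att = 3/4·(g−p) = 3/4·(-18,-16) = (-13.5000,-12.0000)
o1: d²=25 ≤ ρ²=52; F_rep = 6·(3,4)/25² = (0.0288,0.0384)
o2: d²=125 > ρ²=52 → inactive
o3: d²=401 > ρ²=52 → inactive
o4: d²=212 > ρ²=52 → inactive
F = F_att + ΣF_rep = (-13.4712,-11.9616)
p' = p + 1/5·F = (6.3058,5.6077)

Fx=-13.4712 Fy=-11.9616 x'=6.3058 y'=5.6077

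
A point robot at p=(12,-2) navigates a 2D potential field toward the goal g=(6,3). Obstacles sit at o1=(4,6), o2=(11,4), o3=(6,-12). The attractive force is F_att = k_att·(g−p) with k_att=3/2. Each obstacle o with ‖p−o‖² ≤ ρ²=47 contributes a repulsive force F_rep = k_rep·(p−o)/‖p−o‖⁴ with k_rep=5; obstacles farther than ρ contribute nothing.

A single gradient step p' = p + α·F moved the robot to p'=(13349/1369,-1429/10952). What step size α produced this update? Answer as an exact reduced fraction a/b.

α = 1/4

F_att = 3/2·(g−p) = 3/2·(-6,5) = (-9.0000,7.5000)
o1: d²=128 > ρ²=47 → inactive
o2: d²=37 ≤ ρ²=47; F_rep = 5·(1,-6)/37² = (0.0037,-0.0219)
o3: d²=136 > ρ²=47 → inactive
F = F_att + ΣF_rep = (-8.9963,7.4781)
Δp = p'−p = (-2.2491,1.8695); α = Δx/Fx = (-3079/1369) / (-12316/1369) = 1/4
check: Δy/Fy = (20475/10952) / (20475/2738) = 1/4 ✓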